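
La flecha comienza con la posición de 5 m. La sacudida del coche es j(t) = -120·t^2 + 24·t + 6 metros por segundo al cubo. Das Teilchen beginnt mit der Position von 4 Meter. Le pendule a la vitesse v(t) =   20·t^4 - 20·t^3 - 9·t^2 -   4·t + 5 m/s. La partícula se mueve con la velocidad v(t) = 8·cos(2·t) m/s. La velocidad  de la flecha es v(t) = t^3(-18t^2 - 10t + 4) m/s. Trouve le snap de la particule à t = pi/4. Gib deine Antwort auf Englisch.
We must differentiate our velocity equation v(t) = 8·cos(2·t) 3 times. Taking d/dt of v(t), we find a(t) = -16·sin(2·t). The derivative of acceleration gives jerk: j(t) = -32·cos(2·t). Differentiating jerk, we get snap: s(t) = 64·sin(2·t). From the given snap equation s(t) = 64·sin(2·t), we substitute t = pi/4 to get s = 64.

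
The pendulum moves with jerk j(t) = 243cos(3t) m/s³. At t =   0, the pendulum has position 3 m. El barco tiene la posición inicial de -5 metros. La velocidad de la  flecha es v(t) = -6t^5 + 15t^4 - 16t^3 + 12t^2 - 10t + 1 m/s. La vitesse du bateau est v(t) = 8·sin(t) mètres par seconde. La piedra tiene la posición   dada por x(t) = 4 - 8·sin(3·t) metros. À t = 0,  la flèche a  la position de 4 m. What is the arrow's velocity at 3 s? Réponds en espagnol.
Tenemos la velocidad v(t) = -6·t^5 + 15·t^4 - 16·t^3 + 12·t^2 - 10·t + 1. Sustituyendo t = 3: v(3) = -596.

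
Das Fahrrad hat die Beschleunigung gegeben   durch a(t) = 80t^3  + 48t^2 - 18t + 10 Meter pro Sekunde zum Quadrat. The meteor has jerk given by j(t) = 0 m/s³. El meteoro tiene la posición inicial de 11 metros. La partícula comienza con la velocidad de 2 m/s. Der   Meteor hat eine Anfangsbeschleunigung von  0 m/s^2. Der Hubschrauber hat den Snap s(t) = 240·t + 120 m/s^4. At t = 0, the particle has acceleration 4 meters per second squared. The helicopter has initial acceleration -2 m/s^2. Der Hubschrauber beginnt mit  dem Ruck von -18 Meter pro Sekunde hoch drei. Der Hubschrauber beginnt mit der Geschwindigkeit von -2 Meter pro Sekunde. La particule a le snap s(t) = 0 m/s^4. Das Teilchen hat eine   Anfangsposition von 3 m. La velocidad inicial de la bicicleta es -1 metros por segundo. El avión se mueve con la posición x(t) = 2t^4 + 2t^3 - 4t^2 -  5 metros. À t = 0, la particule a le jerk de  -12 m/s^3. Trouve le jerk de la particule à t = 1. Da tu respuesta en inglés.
We need to integrate our snap equation s(t) = 0 1 time. The antiderivative of snap, with j(0) = -12, gives jerk: j(t) = -12. From the given jerk equation j(t) = -12, we substitute t = 1 to get j = -12.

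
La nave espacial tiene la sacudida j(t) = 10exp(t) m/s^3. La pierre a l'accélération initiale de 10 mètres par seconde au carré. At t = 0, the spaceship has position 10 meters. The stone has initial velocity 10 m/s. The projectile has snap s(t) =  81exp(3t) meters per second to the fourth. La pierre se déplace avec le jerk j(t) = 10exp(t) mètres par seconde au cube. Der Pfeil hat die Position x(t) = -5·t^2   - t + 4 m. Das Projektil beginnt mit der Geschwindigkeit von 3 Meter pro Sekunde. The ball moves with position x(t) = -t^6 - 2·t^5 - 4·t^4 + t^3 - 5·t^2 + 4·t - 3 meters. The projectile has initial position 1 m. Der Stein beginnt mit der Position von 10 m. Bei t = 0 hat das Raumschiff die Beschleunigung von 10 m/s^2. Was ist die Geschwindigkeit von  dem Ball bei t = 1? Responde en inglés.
To solve this, we need to take 1 derivative of our position equation x(t) = -t^6 - 2·t^5 - 4·t^4 + t^3 - 5·t^2 + 4·t - 3. Differentiating position, we get velocity: v(t) = -6·t^5 - 10·t^4 - 16·t^3 + 3·t^2 - 10·t + 4. From the given velocity equation v(t) = -6·t^5 - 10·t^4 - 16·t^3 + 3·t^2 - 10·t + 4, we substitute t = 1 to get v = -35.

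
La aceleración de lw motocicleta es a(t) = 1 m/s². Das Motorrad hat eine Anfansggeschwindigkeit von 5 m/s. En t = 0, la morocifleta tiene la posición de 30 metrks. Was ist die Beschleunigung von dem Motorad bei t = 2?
Mit a(t) = 1 und Einsetzen von t = 2, finden wir a = 1.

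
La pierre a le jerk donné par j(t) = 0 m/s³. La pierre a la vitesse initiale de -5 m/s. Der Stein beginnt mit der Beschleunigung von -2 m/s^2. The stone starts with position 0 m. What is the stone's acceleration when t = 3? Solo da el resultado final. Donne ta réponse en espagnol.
a(3) = -2.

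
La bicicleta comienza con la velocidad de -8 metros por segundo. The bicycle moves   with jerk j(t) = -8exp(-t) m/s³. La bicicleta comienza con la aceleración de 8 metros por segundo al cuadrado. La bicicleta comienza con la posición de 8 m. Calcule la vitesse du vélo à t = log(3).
Nous devons trouver l'intégrale de notre équation du jerk j(t) = -8·exp(-t) 2 fois. En intégrant le jerk et en utilisant la condition initiale a(0) = 8, nous obtenons a(t) = 8·exp(-t). L'intégrale de l'accélération est la vitesse. En utilisant v(0) = -8, nous obtenons v(t) = -8·exp(-t). Nous avons la vitesse v(t) = -8·exp(-t). En substituant t = log(3): v(log(3)) = -8/3.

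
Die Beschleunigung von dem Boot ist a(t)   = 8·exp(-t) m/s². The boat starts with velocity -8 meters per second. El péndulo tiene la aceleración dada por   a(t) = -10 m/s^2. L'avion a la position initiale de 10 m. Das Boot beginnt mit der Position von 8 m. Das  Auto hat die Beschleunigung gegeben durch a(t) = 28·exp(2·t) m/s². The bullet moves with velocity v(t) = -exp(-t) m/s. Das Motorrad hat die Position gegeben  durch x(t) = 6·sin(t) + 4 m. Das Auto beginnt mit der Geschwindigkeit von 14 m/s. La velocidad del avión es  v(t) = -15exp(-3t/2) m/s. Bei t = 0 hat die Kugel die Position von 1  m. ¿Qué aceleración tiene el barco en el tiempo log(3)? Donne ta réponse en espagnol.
Tenemos la aceleración a(t) = 8·exp(-t). Sustituyendo t = log(3): a(log(3)) = 8/3.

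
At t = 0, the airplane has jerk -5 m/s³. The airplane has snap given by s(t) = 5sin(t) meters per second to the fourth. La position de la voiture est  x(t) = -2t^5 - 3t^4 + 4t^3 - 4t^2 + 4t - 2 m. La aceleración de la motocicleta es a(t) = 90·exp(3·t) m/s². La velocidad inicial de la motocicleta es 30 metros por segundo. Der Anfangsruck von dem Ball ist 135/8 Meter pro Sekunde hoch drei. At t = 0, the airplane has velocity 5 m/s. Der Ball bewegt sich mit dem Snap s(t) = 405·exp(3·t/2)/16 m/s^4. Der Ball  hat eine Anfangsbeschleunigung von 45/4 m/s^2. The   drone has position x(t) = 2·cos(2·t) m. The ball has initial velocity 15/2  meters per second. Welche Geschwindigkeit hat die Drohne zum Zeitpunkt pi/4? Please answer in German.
Ausgehend von der Position x(t) = 2·cos(2·t), nehmen wir 1 Ableitung. Durch Ableiten von der Position erhalten wir die Geschwindigkeit: v(t) = -4·sin(2·t). Wir haben die Geschwindigkeit v(t) = -4·sin(2·t). Durch Einsetzen von t = pi/4: v(pi/4) = -4.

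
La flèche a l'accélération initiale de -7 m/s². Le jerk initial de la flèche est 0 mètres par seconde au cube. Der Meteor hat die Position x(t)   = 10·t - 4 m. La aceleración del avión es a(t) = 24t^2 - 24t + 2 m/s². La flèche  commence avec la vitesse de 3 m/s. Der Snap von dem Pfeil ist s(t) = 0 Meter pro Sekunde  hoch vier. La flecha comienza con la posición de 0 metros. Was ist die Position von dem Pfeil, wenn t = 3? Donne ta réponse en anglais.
We need to integrate our snap equation s(t) = 0 4 times. Integrating snap and using the initial condition j(0) = 0, we get j(t) = 0. Finding the antiderivative of j(t) and using a(0) = -7: a(t) = -7. The integral of acceleration, with v(0) = 3, gives velocity: v(t) = 3 - 7·t. Taking ∫v(t)dt and applying x(0) = 0, we find x(t) = -7·t^2/2 + 3·t. From the given position equation x(t) = -7·t^2/2 + 3·t, we substitute t = 3 to get x = -45/2.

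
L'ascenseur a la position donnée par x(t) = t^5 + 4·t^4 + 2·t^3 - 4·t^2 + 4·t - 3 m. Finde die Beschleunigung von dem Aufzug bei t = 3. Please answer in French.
Nous devons dériver notre équation de la position x(t) = t^5 + 4·t^4 + 2·t^3 - 4·t^2 + 4·t - 3 2 fois. La dérivée de la position donne la vitesse: v(t) = 5·t^4 + 16·t^3 + 6·t^2 - 8·t + 4. En dérivant la vitesse, nous obtenons l'accélération: a(t) = 20·t^3 + 48·t^2 + 12·t - 8. En utilisant a(t) = 20·t^3 + 48·t^2 + 12·t - 8 et en substituant t = 3, nous trouvons a = 1000.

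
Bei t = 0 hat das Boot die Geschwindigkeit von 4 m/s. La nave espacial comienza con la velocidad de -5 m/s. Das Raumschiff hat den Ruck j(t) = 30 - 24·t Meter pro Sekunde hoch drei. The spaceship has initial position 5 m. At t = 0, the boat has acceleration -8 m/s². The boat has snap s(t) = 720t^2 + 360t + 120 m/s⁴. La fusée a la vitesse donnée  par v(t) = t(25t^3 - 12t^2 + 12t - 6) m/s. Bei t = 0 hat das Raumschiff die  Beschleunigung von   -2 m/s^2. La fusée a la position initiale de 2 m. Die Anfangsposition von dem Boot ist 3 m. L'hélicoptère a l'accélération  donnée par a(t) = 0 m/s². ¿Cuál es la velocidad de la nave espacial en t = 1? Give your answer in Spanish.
Necesitamos integrar nuestra ecuación de la sacudida j(t) = 30 - 24·t 2 veces. La antiderivada de la sacudida es la aceleración. Usando a(0) = -2, obtenemos a(t) = -12·t^2 + 30·t - 2. La antiderivada de la aceleración, con v(0) = -5, da la velocidad: v(t) = -4·t^3 + 15·t^2 - 2·t - 5. Tenemos la velocidad v(t) = -4·t^3 + 15·t^2 - 2·t - 5. Sustituyendo t = 1: v(1) = 4.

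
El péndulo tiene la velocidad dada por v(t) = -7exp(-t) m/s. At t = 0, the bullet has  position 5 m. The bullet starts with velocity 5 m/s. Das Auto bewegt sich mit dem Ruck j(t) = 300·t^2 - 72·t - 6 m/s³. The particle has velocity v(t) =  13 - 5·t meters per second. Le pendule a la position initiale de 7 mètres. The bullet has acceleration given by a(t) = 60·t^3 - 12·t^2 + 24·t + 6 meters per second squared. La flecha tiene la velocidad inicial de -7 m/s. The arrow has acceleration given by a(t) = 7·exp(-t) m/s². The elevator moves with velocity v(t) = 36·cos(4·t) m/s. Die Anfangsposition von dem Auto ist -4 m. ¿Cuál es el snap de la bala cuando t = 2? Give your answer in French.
Pour résoudre ceci, nous devons prendre 2 dérivées de notre équation de l'accélération a(t) = 60·t^3 - 12·t^2 + 24·t + 6. En prenant d/dt de a(t), nous trouvons j(t) = 180·t^2 - 24·t + 24. La dérivée du jerk donne le snap: s(t) = 360·t - 24. En utilisant s(t) = 360·t - 24 et en substituant t = 2, nous trouvons s = 696.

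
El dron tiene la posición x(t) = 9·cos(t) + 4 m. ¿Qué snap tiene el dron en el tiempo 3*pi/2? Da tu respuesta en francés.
Pour résoudre ceci, nous devons prendre 4 dérivées de notre équation de la position x(t) = 9·cos(t) + 4. En prenant d/dt de x(t), nous trouvons v(t) = -9·sin(t). En dérivant la vitesse, nous obtenons l'accélération: a(t) = -9·cos(t). En prenant d/dt de a(t), nous trouvons j(t) = 9·sin(t). La dérivée du jerk donne le snap: s(t) = 9·cos(t). En utilisant s(t) = 9·cos(t) et en substituant t = 3*pi/2, nous trouvons s = 0.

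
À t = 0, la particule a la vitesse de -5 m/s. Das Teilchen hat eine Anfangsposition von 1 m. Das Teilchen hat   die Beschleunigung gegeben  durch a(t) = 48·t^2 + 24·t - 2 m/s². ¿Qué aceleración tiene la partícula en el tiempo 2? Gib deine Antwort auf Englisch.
From the given acceleration equation a(t) = 48·t^2 + 24·t - 2, we substitute t = 2 to get a = 238.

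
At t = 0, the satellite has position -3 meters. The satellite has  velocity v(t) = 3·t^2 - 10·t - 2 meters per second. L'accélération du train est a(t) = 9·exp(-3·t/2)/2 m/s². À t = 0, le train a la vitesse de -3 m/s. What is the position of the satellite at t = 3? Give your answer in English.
We must find the antiderivative of our velocity equation v(t) = 3·t^2 - 10·t - 2 1 time. Finding the integral of v(t) and using x(0) = -3: x(t) = t^3 - 5·t^2 - 2·t - 3. Using x(t) = t^3 - 5·t^2 - 2·t - 3 and substituting t = 3, we find x = -27.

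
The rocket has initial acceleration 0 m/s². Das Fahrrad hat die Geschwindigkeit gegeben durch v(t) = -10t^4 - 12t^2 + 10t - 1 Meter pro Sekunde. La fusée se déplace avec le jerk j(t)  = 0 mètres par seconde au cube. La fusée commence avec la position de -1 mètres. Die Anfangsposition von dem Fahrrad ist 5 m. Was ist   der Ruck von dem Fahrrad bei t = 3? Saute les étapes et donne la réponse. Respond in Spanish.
La respuesta es -1104.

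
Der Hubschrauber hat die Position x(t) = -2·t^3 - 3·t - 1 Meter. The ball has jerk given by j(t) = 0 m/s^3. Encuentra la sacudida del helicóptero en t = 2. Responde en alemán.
Ausgehend von der Position x(t) = -2·t^3 - 3·t - 1, nehmen wir 3 Ableitungen. Durch Ableiten von der Position erhalten wir die Geschwindigkeit: v(t) = -6·t^2 - 3. Durch Ableiten von der Geschwindigkeit erhalten wir die Beschleunigung: a(t) = -12·t. Die Ableitung von der Beschleunigung ergibt den Ruck: j(t) = -12. Aus der Gleichung für den Ruck j(t) = -12, setzen wir t = 2 ein und erhalten j = -12.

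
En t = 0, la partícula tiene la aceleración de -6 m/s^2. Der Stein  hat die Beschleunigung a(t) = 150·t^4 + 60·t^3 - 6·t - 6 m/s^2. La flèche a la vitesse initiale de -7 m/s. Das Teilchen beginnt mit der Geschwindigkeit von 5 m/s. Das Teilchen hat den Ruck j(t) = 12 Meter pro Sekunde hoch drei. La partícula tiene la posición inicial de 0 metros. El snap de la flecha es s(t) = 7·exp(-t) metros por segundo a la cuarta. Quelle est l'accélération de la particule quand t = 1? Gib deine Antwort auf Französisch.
En partant du jerk j(t) = 12, nous prenons 1 primitive. En prenant ∫j(t)dt et en appliquant a(0) = -6, nous trouvons a(t) = 12·t - 6. Nous avons l'accélération a(t) = 12·t - 6. En substituant t = 1: a(1) = 6.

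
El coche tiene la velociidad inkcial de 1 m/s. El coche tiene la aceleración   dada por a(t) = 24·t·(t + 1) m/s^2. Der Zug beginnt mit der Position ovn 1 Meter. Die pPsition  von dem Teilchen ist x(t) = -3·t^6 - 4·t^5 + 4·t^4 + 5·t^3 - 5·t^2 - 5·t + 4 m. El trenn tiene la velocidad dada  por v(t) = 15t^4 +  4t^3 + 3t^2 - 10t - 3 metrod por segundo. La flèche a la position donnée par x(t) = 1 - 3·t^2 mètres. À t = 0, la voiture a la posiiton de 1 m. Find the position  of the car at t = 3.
Starting from acceleration a(t) = 24·t·(t + 1), we take 2 antiderivatives. Taking ∫a(t)dt and applying v(0) = 1, we find v(t) = 8·t^3 + 12·t^2 + 1. The antiderivative of velocity, with x(0) = 1, gives position: x(t) = 2·t^4 + 4·t^3 + t + 1. From the given position equation x(t) = 2·t^4 + 4·t^3 + t + 1, we substitute t = 3 to get x = 274.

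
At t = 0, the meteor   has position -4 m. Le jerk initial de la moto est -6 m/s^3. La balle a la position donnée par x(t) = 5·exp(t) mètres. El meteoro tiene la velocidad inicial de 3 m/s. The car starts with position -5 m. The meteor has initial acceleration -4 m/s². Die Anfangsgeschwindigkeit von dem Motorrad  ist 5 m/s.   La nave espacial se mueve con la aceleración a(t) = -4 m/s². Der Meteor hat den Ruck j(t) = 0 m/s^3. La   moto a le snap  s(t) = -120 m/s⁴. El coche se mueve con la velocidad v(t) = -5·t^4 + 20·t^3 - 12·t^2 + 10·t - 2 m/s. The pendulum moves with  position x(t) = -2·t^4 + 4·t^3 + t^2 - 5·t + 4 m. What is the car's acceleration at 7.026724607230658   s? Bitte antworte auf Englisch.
Starting from velocity v(t) = -5·t^4 + 20·t^3 - 12·t^2 + 10·t - 2, we take 1 derivative. Taking d/dt of v(t), we find a(t) = -20·t^3 + 60·t^2 - 24·t + 10. Using a(t) = -20·t^3 + 60·t^2 - 24·t + 10 and substituting t = 7.026724607230658, we find a = -4135.02056116207.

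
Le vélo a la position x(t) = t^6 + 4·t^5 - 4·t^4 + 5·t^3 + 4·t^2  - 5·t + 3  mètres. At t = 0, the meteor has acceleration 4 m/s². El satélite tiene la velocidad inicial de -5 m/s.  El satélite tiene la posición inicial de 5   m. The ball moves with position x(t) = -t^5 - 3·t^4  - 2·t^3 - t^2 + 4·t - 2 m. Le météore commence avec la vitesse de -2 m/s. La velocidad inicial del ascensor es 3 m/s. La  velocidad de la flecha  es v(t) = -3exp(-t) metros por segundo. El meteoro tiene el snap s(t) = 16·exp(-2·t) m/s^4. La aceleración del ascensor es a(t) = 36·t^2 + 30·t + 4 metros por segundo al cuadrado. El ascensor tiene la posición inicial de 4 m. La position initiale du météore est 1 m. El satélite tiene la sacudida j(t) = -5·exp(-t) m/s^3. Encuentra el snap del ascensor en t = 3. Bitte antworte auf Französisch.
En partant de l'accélération a(t) = 36·t^2 + 30·t + 4, nous prenons 2 dérivées. En prenant d/dt de a(t), nous trouvons j(t) = 72·t + 30. En dérivant le jerk, nous obtenons le snap: s(t) = 72. De l'équation du snap s(t) = 72, nous substituons t = 3 pour obtenir s = 72.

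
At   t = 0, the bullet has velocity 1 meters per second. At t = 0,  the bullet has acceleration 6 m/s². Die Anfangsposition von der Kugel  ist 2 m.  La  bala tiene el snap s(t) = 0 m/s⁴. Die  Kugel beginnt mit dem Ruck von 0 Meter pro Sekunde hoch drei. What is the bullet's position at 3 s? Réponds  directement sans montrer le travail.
x(3) = 32.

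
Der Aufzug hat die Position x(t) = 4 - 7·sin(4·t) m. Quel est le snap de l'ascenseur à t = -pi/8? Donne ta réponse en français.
Nous devons dériver notre équation de la position x(t) = 4 - 7·sin(4·t) 4 fois. En dérivant la position, nous obtenons la vitesse: v(t) = -28·cos(4·t). En dérivant la vitesse, nous obtenons l'accélération: a(t) = 112·sin(4·t). En dérivant l'accélération, nous obtenons le jerk: j(t) = 448·cos(4·t). En dérivant le jerk, nous obtenons le snap: s(t) = -1792·sin(4·t). En utilisant s(t) = -1792·sin(4·t) et en substituant t = -pi/8, nous trouvons s = 1792.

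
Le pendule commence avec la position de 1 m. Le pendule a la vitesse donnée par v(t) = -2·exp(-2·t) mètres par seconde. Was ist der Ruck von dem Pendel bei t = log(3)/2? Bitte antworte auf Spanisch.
Debemos derivar nuestra ecuación de la velocidad v(t) = -2·exp(-2·t) 2 veces. Derivando la velocidad, obtenemos la aceleración: a(t) = 4·exp(-2·t). Derivando la aceleración, obtenemos la sacudida: j(t) = -8·exp(-2·t). Tenemos la sacudida j(t) = -8·exp(-2·t). Sustituyendo t = log(3)/2: j(log(3)/2) = -8/3.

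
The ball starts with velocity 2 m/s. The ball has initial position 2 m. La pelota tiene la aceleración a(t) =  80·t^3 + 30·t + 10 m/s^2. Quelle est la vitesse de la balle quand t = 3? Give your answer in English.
We must find the antiderivative of our acceleration equation a(t) = 80·t^3 + 30·t + 10 1 time. The antiderivative of acceleration is velocity. Using v(0) = 2, we get v(t) = 20·t^4 + 15·t^2 + 10·t + 2. Using v(t) = 20·t^4 + 15·t^2 + 10·t + 2 and substituting t = 3, we find v = 1787.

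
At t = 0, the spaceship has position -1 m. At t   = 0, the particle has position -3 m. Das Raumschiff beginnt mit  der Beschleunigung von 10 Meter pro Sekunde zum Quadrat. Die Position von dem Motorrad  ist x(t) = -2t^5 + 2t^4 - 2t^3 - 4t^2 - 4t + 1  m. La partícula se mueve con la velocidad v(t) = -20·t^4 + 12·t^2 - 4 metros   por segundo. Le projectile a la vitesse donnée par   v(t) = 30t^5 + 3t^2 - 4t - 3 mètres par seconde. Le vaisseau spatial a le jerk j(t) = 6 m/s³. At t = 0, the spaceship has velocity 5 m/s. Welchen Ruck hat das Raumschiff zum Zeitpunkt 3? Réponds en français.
En utilisant j(t) = 6 et en substituant t = 3, nous trouvons j = 6.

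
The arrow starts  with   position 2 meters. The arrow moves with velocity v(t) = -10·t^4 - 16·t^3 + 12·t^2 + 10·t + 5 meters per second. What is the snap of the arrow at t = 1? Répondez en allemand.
Um dies zu lösen, müssen wir 3 Ableitungen unserer Gleichung für die Geschwindigkeit v(t) = -10·t^4 - 16·t^3 + 12·t^2 + 10·t + 5 nehmen. Die Ableitung von der Geschwindigkeit ergibt die Beschleunigung: a(t) = -40·t^3 - 48·t^2 + 24·t + 10. Mit d/dt von a(t) finden wir j(t) = -120·t^2 - 96·t + 24. Durch Ableiten von dem Ruck erhalten wir den Snap: s(t) = -240·t - 96. Mit s(t) = -240·t - 96 und Einsetzen von t = 1, finden wir s = -336.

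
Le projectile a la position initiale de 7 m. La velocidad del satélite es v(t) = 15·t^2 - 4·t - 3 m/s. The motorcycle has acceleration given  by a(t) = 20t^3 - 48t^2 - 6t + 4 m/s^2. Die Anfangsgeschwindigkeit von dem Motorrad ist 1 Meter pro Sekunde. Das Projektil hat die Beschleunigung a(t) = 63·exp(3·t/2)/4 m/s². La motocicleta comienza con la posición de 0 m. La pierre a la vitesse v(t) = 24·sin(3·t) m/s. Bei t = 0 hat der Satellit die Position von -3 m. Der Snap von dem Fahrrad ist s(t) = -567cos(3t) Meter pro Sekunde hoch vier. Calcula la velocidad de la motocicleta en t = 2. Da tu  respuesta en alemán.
Um dies zu lösen, müssen wir 1 Integral unserer Gleichung für die Beschleunigung a(t) = 20·t^3 - 48·t^2 - 6·t + 4 finden. Durch Integration von der Beschleunigung und Verwendung der Anfangsbedingung v(0) = 1, erhalten wir v(t) = 5·t^4 - 16·t^3 - 3·t^2 + 4·t + 1. Mit v(t) = 5·t^4 - 16·t^3 - 3·t^2 + 4·t + 1 und Einsetzen von t = 2, finden wir v = -51.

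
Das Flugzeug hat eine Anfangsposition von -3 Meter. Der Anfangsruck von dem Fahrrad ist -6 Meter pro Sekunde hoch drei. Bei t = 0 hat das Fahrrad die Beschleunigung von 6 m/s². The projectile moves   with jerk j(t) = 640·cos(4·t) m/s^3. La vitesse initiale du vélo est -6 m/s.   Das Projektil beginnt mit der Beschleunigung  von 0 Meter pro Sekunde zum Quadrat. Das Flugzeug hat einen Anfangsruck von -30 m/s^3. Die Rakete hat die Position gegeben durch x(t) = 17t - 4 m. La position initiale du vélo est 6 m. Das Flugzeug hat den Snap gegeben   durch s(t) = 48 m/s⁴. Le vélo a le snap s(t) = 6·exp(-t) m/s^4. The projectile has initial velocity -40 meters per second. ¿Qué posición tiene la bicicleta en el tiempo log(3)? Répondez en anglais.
Starting from snap s(t) = 6·exp(-t), we take 4 integrals. Taking ∫s(t)dt and applying j(0) = -6, we find j(t) = -6·exp(-t). Taking ∫j(t)dt and applying a(0) = 6, we find a(t) = 6·exp(-t). Integrating acceleration and using the initial condition v(0) = -6, we get v(t) = -6·exp(-t). Finding the integral of v(t) and using x(0) = 6: x(t) = 6·exp(-t). Using x(t) = 6·exp(-t) and substituting t = log(3), we find x = 2.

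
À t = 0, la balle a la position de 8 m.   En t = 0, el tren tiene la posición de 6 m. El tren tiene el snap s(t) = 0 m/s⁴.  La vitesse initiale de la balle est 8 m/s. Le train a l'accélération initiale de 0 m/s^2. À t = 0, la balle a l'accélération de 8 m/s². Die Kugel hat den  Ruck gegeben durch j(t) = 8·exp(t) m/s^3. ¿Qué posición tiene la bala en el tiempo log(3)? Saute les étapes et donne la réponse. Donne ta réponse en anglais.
The position at t = log(3) is x = 24.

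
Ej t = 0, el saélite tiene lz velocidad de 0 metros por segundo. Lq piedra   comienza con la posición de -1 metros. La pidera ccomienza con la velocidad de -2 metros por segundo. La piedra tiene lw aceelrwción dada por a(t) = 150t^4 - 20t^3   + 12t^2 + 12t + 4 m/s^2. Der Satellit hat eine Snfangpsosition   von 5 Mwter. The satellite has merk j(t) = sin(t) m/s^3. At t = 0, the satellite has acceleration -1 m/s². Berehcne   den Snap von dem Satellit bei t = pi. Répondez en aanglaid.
We must differentiate our jerk equation j(t) = sin(t) 1 time. Differentiating jerk, we get snap: s(t) = cos(t). From the given snap equation s(t) = cos(t), we substitute t = pi to get s = -1.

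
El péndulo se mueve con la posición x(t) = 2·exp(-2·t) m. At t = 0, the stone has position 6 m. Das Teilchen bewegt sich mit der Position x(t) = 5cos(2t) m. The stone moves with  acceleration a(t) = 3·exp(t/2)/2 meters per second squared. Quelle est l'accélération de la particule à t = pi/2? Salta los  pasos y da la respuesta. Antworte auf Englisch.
The acceleration at t = pi/2 is a = 20.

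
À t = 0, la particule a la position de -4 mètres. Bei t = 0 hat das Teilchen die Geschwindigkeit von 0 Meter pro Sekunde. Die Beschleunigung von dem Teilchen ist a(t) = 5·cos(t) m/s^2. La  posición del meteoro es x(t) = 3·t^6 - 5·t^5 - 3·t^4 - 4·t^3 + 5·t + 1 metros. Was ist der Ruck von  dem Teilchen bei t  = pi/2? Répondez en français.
Pour résoudre ceci, nous devons prendre 1 dérivée de notre équation de l'accélération a(t) = 5·cos(t). En prenant d/dt de a(t), nous trouvons j(t) = -5·sin(t). Nous avons le jerk j(t) = -5·sin(t). En substituant t = pi/2: j(pi/2) = -5.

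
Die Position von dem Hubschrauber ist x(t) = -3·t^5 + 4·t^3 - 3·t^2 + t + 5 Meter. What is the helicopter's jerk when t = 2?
We must differentiate our position equation x(t) = -3·t^5 + 4·t^3 - 3·t^2 + t + 5 3 times. The derivative of position gives velocity: v(t) = -15·t^4 + 12·t^2 - 6·t + 1. The derivative of velocity gives acceleration: a(t) = -60·t^3 + 24·t - 6. The derivative of acceleration gives jerk: j(t) = 24 - 180·t^2. Using j(t) = 24 - 180·t^2 and substituting t = 2, we find j = -696.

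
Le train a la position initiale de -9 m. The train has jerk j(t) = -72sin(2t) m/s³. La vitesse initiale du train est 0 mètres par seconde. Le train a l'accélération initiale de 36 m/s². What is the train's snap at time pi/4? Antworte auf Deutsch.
Ausgehend von dem Ruck j(t) = -72·sin(2·t), nehmen wir 1 Ableitung. Die Ableitung von dem Ruck ergibt den Snap: s(t) = -144·cos(2·t). Mit s(t) = -144·cos(2·t) und Einsetzen von t = pi/4, finden wir s = 0.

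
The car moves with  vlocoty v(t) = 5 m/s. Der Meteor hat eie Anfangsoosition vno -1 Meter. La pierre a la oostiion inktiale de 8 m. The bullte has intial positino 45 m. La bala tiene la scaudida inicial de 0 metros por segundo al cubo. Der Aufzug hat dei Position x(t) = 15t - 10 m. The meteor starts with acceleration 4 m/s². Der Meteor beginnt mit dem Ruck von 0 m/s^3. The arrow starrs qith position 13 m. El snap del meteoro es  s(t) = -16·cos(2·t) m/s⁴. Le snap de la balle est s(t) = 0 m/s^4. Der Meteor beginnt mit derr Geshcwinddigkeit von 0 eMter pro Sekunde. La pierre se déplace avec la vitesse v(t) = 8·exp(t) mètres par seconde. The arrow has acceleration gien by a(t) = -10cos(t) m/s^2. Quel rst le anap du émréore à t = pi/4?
De l'équation du snap s(t) = -16·cos(2·t), nous substituons t = pi/4 pour obtenir s = 0.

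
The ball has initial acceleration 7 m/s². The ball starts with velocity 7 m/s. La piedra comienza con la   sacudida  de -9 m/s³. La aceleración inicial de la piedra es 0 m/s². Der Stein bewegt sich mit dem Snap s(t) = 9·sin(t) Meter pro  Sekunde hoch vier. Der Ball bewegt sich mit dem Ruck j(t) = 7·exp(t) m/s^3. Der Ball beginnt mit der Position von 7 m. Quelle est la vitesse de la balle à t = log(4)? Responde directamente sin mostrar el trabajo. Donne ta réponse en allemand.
v(log(4)) = 28.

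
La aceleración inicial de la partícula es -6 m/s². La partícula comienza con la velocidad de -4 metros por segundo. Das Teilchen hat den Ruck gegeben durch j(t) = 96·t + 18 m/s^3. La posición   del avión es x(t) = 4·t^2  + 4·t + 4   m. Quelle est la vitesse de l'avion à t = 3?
Pour résoudre ceci, nous devons prendre 1 dérivée de notre équation de la position x(t) = 4·t^2 + 4·t + 4. En dérivant la position, nous obtenons la vitesse: v(t) = 8·t + 4. En utilisant v(t) = 8·t + 4 et en substituant t = 3, nous trouvons v = 28.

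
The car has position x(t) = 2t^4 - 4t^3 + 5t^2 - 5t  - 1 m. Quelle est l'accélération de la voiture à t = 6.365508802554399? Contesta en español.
Debemos derivar nuestra ecuación de la posición x(t) = 2·t^4 - 4·t^3 + 5·t^2 - 5·t - 1 2 veces. Derivando la posición, obtenemos la velocidad: v(t) = 8·t^3 - 12·t^2 + 10·t - 5. La derivada de la velocidad da la aceleración: a(t) = 24·t^2 - 24·t + 10. Tenemos la aceleración a(t) = 24·t^2 - 24·t + 10. Sustituyendo t = 6.365508802554399: a(6.365508802554399) = 829.700644308235.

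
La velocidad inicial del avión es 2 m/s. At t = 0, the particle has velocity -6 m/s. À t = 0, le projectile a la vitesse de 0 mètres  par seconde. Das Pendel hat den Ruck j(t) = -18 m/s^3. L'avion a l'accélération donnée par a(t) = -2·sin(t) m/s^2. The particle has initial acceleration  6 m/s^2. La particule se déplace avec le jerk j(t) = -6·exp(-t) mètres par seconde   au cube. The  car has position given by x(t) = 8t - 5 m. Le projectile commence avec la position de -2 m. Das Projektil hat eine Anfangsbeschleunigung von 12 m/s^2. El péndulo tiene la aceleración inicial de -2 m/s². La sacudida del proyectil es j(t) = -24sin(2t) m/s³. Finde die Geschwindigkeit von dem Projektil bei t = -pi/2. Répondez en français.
En partant du jerk j(t) = -24·sin(2·t), nous prenons 2 intégrales. En intégrant le jerk et en utilisant la condition initiale a(0) = 12, nous obtenons a(t) = 12·cos(2·t). La primitive de l'accélération, avec v(0) = 0, donne la vitesse: v(t) = 6·sin(2·t). Nous avons la vitesse v(t) = 6·sin(2·t). En substituant t = -pi/2: v(-pi/2) = 0.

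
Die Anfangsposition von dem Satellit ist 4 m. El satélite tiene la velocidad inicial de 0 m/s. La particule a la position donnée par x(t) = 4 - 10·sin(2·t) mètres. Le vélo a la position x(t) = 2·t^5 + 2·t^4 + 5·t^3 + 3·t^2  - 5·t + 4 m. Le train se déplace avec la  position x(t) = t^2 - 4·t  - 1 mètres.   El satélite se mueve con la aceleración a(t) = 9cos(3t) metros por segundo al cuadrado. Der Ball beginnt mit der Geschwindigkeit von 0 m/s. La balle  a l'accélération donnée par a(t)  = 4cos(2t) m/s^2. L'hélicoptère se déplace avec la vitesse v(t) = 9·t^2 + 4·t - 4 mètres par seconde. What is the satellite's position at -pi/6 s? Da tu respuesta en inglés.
To find the answer, we compute 2 antiderivatives of a(t) = 9·cos(3·t). Taking ∫a(t)dt and applying v(0) = 0, we find v(t) = 3·sin(3·t). Integrating velocity and using the initial condition x(0) = 4, we get x(t) = 5 - cos(3·t). From the given position equation x(t) = 5 - cos(3·t), we substitute t = -pi/6 to get x = 5.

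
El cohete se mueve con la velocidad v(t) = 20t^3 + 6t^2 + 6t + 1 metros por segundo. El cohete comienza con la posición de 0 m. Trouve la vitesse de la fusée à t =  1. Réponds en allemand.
Wir haben die Geschwindigkeit v(t) = 20·t^3 + 6·t^2 + 6·t + 1. Durch Einsetzen von t = 1: v(1) = 33.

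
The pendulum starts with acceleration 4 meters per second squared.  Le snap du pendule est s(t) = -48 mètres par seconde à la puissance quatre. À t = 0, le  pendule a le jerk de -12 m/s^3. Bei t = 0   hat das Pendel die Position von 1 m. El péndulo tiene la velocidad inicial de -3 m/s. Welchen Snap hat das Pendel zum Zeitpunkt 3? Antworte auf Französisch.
De l'équation du snap s(t) = -48, nous substituons t = 3 pour obtenir s = -48.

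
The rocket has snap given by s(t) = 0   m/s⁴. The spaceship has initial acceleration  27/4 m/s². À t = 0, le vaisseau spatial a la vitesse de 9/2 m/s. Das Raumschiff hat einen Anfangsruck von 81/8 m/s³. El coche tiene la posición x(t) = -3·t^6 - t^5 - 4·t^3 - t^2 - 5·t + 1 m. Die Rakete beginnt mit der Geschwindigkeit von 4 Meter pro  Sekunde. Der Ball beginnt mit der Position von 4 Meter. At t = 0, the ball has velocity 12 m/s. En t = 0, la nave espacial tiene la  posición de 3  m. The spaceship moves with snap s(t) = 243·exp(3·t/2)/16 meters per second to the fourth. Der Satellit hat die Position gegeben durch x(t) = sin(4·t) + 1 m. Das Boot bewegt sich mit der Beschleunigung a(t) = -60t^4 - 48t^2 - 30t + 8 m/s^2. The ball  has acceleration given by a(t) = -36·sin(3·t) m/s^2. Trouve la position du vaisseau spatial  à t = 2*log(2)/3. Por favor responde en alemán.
Um dies zu lösen, müssen wir 4 Integrale unserer Gleichung für den Snap s(t) = 243·exp(3·t/2)/16 finden. Die Stammfunktion von dem Snap ist der Ruck. Mit j(0) = 81/8 erhalten wir j(t) = 81·exp(3·t/2)/8. Mit ∫j(t)dt und Anwendung von a(0) = 27/4, finden wir a(t) = 27·exp(3·t/2)/4. Das Integral von der Beschleunigung, mit v(0) = 9/2, ergibt die Geschwindigkeit: v(t) = 9·exp(3·t/2)/2. Durch Integration von der Geschwindigkeit und Verwendung der Anfangsbedingung x(0) = 3, erhalten wir x(t) = 3·exp(3·t/2). Mit x(t) = 3·exp(3·t/2) und Einsetzen von t = 2*log(2)/3, finden wir x = 6.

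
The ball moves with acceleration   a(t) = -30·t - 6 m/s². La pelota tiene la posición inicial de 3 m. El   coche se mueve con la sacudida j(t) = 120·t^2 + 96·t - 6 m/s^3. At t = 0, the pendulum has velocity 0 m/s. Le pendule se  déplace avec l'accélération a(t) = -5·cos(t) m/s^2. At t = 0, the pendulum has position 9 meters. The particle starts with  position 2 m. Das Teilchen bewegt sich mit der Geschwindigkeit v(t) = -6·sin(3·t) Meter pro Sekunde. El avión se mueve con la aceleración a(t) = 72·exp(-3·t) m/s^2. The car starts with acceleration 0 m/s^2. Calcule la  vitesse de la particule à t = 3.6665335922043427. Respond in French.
De l'équation de la vitesse v(t) = -6·sin(3·t), nous substituons t = 3.6665335922043427 pour obtenir v = 5.99995136222353.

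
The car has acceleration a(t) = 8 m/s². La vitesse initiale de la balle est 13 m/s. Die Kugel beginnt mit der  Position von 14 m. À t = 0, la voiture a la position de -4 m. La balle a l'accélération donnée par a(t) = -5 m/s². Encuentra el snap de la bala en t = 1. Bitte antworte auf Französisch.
Pour résoudre ceci, nous devons prendre 2 dérivées de notre équation de l'accélération a(t) = -5. En dérivant l'accélération, nous obtenons le jerk: j(t) = 0. En prenant d/dt de j(t), nous trouvons s(t) = 0. De l'équation du snap s(t) = 0, nous substituons t = 1 pour obtenir s = 0.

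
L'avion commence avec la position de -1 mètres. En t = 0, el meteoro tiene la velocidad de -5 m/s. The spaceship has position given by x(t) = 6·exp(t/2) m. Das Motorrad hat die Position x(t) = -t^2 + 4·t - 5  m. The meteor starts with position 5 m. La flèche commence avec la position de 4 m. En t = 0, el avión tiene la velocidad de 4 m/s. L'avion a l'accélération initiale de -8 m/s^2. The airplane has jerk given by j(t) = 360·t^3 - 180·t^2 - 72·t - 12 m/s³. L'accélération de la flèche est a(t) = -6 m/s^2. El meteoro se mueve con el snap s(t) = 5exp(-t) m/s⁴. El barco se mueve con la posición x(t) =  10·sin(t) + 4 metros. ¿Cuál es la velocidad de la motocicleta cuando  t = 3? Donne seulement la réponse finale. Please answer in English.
The velocity at t = 3 is v = -2.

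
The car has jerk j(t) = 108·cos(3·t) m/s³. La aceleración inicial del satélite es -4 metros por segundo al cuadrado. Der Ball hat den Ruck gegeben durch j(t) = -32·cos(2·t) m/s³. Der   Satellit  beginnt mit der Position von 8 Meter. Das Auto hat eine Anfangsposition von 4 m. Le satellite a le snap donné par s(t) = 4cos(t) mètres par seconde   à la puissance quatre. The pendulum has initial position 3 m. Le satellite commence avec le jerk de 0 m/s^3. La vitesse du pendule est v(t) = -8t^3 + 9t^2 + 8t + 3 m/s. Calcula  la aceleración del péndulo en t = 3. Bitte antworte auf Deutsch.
Ausgehend von der Geschwindigkeit v(t) = -8·t^3 + 9·t^2 + 8·t + 3, nehmen wir 1 Ableitung. Die Ableitung von der Geschwindigkeit ergibt die Beschleunigung: a(t) = -24·t^2 + 18·t + 8. Wir haben die Beschleunigung a(t) = -24·t^2 + 18·t + 8. Durch Einsetzen von t = 3: a(3) = -154.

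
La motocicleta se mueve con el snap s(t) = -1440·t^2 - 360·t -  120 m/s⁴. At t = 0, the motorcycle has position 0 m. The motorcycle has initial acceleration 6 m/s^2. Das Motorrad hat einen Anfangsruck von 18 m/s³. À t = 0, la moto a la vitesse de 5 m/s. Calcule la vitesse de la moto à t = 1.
En partant du snap s(t) = -1440·t^2 - 360·t - 120, nous prenons 3 intégrales. La primitive du snap est le jerk. En utilisant j(0) = 18, nous obtenons j(t) = -480·t^3 - 180·t^2 - 120·t + 18. La primitive du jerk est l'accélération. En utilisant a(0) = 6, nous obtenons a(t) = -120·t^4 - 60·t^3 - 60·t^2 + 18·t + 6. La primitive de l'accélération est la vitesse. En utilisant v(0) = 5, nous obtenons v(t) = -24·t^5 - 15·t^4 - 20·t^3 + 9·t^2 + 6·t + 5. En utilisant v(t) = -24·t^5 - 15·t^4 - 20·t^3 + 9·t^2 + 6·t + 5 et en substituant t = 1, nous trouvons v = -39.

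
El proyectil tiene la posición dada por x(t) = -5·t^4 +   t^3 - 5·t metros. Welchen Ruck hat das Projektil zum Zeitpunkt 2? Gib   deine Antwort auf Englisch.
We must differentiate our position equation x(t) = -5·t^4 + t^3 - 5·t 3 times. Differentiating position, we get velocity: v(t) = -20·t^3 + 3·t^2 - 5. The derivative of velocity gives acceleration: a(t) = -60·t^2 + 6·t. Taking d/dt of a(t), we find j(t) = 6 - 120·t. We have jerk j(t) = 6 - 120·t. Substituting t = 2: j(2) = -234.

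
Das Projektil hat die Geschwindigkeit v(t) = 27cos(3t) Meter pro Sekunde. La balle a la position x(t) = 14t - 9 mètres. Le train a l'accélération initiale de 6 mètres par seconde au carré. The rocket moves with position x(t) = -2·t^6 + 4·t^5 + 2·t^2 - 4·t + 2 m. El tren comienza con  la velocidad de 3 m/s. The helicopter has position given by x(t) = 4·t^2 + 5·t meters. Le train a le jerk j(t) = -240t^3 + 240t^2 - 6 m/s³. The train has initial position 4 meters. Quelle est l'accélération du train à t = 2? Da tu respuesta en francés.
Pour résoudre ceci, nous devons prendre 1 primitive de notre équation du jerk j(t) = -240·t^3 + 240·t^2 - 6. En intégrant le jerk et en utilisant la condition initiale a(0) = 6, nous obtenons a(t) = -60·t^4 + 80·t^3 - 6·t + 6. De l'équation de l'accélération a(t) = -60·t^4 + 80·t^3 - 6·t + 6, nous substituons t = 2 pour obtenir a = -326.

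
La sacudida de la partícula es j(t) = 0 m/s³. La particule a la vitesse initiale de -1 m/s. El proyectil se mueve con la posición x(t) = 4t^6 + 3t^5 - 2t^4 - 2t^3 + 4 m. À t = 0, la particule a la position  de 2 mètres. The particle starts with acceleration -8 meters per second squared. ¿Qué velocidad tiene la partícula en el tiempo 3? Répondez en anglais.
We need to integrate our jerk equation j(t) = 0 2 times. The integral of jerk is acceleration. Using a(0) = -8, we get a(t) = -8. Finding the integral of a(t) and using v(0) = -1: v(t) = -8·t - 1. We have velocity v(t) = -8·t - 1. Substituting t = 3: v(3) = -25.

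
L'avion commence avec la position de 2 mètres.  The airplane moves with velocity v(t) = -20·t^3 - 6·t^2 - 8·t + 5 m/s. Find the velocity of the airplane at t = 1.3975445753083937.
We have velocity v(t) = -20·t^3 - 6·t^2 - 8·t + 5. Substituting t = 1.3975445753083937: v(1.3975445753083937) = -72.4908898477722.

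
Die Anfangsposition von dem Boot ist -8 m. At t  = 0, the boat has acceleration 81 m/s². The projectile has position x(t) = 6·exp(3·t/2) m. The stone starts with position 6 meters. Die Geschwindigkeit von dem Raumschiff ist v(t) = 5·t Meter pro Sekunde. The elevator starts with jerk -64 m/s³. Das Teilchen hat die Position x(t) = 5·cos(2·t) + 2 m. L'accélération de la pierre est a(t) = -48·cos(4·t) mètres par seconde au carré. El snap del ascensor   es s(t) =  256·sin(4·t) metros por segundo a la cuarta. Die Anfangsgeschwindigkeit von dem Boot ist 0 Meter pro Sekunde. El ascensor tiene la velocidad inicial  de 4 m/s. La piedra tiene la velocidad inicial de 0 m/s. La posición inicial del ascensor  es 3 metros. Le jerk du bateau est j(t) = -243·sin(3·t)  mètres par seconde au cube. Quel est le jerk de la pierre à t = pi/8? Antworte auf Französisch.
En partant de l'accélération a(t) = -48·cos(4·t), nous prenons 1 dérivée. En dérivant l'accélération, nous obtenons le jerk: j(t) = 192·sin(4·t). De l'équation du jerk j(t) = 192·sin(4·t), nous substituons t = pi/8 pour obtenir j = 192.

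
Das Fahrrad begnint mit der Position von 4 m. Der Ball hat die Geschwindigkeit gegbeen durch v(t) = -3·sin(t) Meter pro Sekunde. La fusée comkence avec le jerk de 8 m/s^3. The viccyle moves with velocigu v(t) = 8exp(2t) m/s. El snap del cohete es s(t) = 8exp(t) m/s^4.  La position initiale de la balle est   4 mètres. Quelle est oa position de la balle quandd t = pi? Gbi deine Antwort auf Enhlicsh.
We need to integrate our velocity equation v(t) = -3·sin(t) 1 time. Taking ∫v(t)dt and applying x(0) = 4, we find x(t) = 3·cos(t) + 1. Using x(t) = 3·cos(t) + 1 and substituting t = pi, we find x = -2.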